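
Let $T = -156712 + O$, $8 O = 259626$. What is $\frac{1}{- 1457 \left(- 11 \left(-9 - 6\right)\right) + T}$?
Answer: $- \frac{4}{1458655} \approx -2.7423 \cdot 10^{-6}$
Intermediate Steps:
$O = \frac{129813}{4}$ ($O = \frac{1}{8} \cdot 259626 = \frac{129813}{4} \approx 32453.0$)
$T = - \frac{497035}{4}$ ($T = -156712 + \frac{129813}{4} = - \frac{497035}{4} \approx -1.2426 \cdot 10^{5}$)
$\frac{1}{- 1457 \left(- 11 \left(-9 - 6\right)\right) + T} = \frac{1}{- 1457 \left(- 11 \left(-9 - 6\right)\right) - \frac{497035}{4}} = \frac{1}{- 1457 \left(\left(-11\right) \left(-15\right)\right) - \frac{497035}{4}} = \frac{1}{\left(-1457\right) 165 - \frac{497035}{4}} = \frac{1}{-240405 - \frac{497035}{4}} = \frac{1}{- \frac{1458655}{4}} = - \frac{4}{1458655}$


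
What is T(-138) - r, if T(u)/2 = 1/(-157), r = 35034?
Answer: -5500340/157 ≈ -35034.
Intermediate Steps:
T(u) = -2/157 (T(u) = 2/(-157) = 2*(-1/157) = -2/157)
T(-138) - r = -2/157 - 1*35034 = -2/157 - 35034 = -5500340/157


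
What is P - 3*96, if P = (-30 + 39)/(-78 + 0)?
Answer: -7491/26 ≈ -288.12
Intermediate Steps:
P = -3/26 (P = 9/(-78) = 9*(-1/78) = -3/26 ≈ -0.11538)
P - 3*96 = -3/26 - 3*96 = -3/26 - 288 = -7491/26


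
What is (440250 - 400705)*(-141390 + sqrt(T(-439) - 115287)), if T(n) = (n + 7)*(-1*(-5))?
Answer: -5591267550 + 39545*I*sqrt(117447) ≈ -5.5913e+9 + 1.3552e+7*I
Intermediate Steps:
T(n) = 35 + 5*n (T(n) = (7 + n)*5 = 35 + 5*n)
(440250 - 400705)*(-141390 + sqrt(T(-439) - 115287)) = (440250 - 400705)*(-141390 + sqrt((35 + 5*(-439)) - 115287)) = 39545*(-141390 + sqrt((35 - 2195) - 115287)) = 39545*(-141390 + sqrt(-2160 - 115287)) = 39545*(-141390 + sqrt(-117447)) = 39545*(-141390 + I*sqrt(117447)) = -5591267550 + 39545*I*sqrt(117447)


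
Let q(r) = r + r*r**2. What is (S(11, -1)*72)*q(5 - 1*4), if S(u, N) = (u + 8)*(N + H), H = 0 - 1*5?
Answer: -16416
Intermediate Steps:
H = -5 (H = 0 - 5 = -5)
S(u, N) = (-5 + N)*(8 + u) (S(u, N) = (u + 8)*(N - 5) = (8 + u)*(-5 + N) = (-5 + N)*(8 + u))
q(r) = r + r**3
(S(11, -1)*72)*q(5 - 1*4) = ((-40 - 5*11 + 8*(-1) - 1*11)*72)*((5 - 1*4) + (5 - 1*4)**3) = ((-40 - 55 - 8 - 11)*72)*((5 - 4) + (5 - 4)**3) = (-114*72)*(1 + 1**3) = -8208*(1 + 1) = -8208*2 = -16416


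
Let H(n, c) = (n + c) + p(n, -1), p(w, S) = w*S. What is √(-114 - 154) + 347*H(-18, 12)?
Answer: 4164 + 2*I*√67 ≈ 4164.0 + 16.371*I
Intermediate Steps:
p(w, S) = S*w
H(n, c) = c (H(n, c) = (n + c) - n = (c + n) - n = c)
√(-114 - 154) + 347*H(-18, 12) = √(-114 - 154) + 347*12 = √(-268) + 4164 = 2*I*√67 + 4164 = 4164 + 2*I*√67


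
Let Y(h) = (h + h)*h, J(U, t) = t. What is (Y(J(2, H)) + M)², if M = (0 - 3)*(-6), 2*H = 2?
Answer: 400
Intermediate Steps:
H = 1 (H = (½)*2 = 1)
M = 18 (M = -3*(-6) = 18)
Y(h) = 2*h² (Y(h) = (2*h)*h = 2*h²)
(Y(J(2, H)) + M)² = (2*1² + 18)² = (2*1 + 18)² = (2 + 18)² = 20² = 400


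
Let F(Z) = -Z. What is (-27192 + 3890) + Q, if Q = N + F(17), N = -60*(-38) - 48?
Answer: -21087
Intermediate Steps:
N = 2232 (N = 2280 - 48 = 2232)
Q = 2215 (Q = 2232 - 1*17 = 2232 - 17 = 2215)
(-27192 + 3890) + Q = (-27192 + 3890) + 2215 = -23302 + 2215 = -21087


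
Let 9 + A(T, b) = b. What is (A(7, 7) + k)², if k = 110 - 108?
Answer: 0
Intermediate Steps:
A(T, b) = -9 + b
k = 2
(A(7, 7) + k)² = ((-9 + 7) + 2)² = (-2 + 2)² = 0² = 0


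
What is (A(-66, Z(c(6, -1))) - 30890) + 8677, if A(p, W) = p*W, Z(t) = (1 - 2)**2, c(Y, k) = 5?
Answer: -22279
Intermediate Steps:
Z(t) = 1 (Z(t) = (-1)**2 = 1)
A(p, W) = W*p
(A(-66, Z(c(6, -1))) - 30890) + 8677 = (1*(-66) - 30890) + 8677 = (-66 - 30890) + 8677 = -30956 + 8677 = -22279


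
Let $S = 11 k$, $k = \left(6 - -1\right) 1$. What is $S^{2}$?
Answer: $5929$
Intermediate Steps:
$k = 7$ ($k = \left(6 + 1\right) 1 = 7 \cdot 1 = 7$)
$S = 77$ ($S = 11 \cdot 7 = 77$)
$S^{2} = 77^{2} = 5929$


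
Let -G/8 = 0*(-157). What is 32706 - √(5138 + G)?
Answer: 32706 - √5138 ≈ 32634.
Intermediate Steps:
G = 0 (G = -0*(-157) = -8*0 = 0)
32706 - √(5138 + G) = 32706 - √(5138 + 0) = 32706 - √5138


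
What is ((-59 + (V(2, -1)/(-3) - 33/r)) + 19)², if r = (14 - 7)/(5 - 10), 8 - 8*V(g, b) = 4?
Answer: 485809/1764 ≈ 275.40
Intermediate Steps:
V(g, b) = ½ (V(g, b) = 1 - ⅛*4 = 1 - ½ = ½)
r = -7/5 (r = 7/(-5) = 7*(-⅕) = -7/5 ≈ -1.4000)
((-59 + (V(2, -1)/(-3) - 33/r)) + 19)² = ((-59 + ((½)/(-3) - 33/(-7/5))) + 19)² = ((-59 + ((½)*(-⅓) - 33*(-5/7))) + 19)² = ((-59 + (-⅙ + 165/7)) + 19)² = ((-59 + 983/42) + 19)² = (-1495/42 + 19)² = (-697/42)² = 485809/1764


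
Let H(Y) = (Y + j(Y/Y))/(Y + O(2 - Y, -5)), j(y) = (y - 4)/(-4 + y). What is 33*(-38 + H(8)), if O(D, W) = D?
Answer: -2211/2 ≈ -1105.5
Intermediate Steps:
j(y) = 1 (j(y) = (-4 + y)/(-4 + y) = 1)
H(Y) = 1/2 + Y/2 (H(Y) = (Y + 1)/(Y + (2 - Y)) = (1 + Y)/2 = (1 + Y)*(1/2) = 1/2 + Y/2)
33*(-38 + H(8)) = 33*(-38 + (1/2 + (1/2)*8)) = 33*(-38 + (1/2 + 4)) = 33*(-38 + 9/2) = 33*(-67/2) = -2211/2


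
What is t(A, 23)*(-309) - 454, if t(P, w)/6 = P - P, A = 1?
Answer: -454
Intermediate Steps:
t(P, w) = 0 (t(P, w) = 6*(P - P) = 6*0 = 0)
t(A, 23)*(-309) - 454 = 0*(-309) - 454 = 0 - 454 = -454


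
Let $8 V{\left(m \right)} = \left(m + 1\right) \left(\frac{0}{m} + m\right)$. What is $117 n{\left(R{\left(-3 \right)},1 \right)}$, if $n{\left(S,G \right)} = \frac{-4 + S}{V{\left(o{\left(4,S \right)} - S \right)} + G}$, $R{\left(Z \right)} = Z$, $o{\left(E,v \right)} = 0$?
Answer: $- \frac{1638}{5} \approx -327.6$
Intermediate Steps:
$V{\left(m \right)} = \frac{m \left(1 + m\right)}{8}$ ($V{\left(m \right)} = \frac{\left(m + 1\right) \left(\frac{0}{m} + m\right)}{8} = \frac{\left(1 + m\right) \left(0 + m\right)}{8} = \frac{\left(1 + m\right) m}{8} = \frac{m \left(1 + m\right)}{8}$)
$n{\left(S,G \right)} = \frac{-4 + S}{G - \frac{S \left(1 - S\right)}{8}}$ ($n{\left(S,G \right)} = \frac{-4 + S}{\frac{\left(0 - S\right) \left(1 + \left(0 - S\right)\right)}{8} + G} = \frac{-4 + S}{\frac{- S \left(1 - S\right)}{8} + G} = \frac{-4 + S}{- \frac{S \left(1 - S\right)}{8} + G} = \frac{-4 + S}{G - \frac{S \left(1 - S\right)}{8}}$)
$117 n{\left(R{\left(-3 \right)},1 \right)} = 117 \frac{8 \left(-4 - 3\right)}{8 \cdot 1 - - 3 \left(1 - -3\right)} = 117 \cdot 8 \frac{1}{8 - - 3 \left(1 + 3\right)} \left(-7\right) = 117 \cdot 8 \frac{1}{8 - \left(-3\right) 4} \left(-7\right) = 117 \cdot 8 \frac{1}{8 + 12} \left(-7\right) = 117 \cdot 8 \cdot \frac{1}{20} \left(-7\right) = 117 \left(- \frac{14}{5}\right) = - \frac{1638}{5}$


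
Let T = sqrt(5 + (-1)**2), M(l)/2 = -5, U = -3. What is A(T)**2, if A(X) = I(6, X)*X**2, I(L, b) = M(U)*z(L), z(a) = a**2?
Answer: 4665600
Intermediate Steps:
M(l) = -10 (M(l) = 2*(-5) = -10)
T = sqrt(6) (T = sqrt(5 + 1) = sqrt(6) ≈ 2.4495)
I(L, b) = -10*L**2
A(X) = -360*X**2 (A(X) = (-10*6**2)*X**2 = (-10*36)*X**2 = -360*X**2)
A(T)**2 = (-360*(sqrt(6))**2)**2 = (-360*6)**2 = (-2160)**2 = 4665600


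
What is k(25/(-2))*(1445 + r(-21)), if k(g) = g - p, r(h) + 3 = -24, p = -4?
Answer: -12053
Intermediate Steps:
r(h) = -27 (r(h) = -3 - 24 = -27)
k(g) = 4 + g (k(g) = g - 1*(-4) = g + 4 = 4 + g)
k(25/(-2))*(1445 + r(-21)) = (4 + 25/(-2))*(1445 - 27) = (4 + 25*(-½))*1418 = (4 - 25/2)*1418 = -17/2*1418 = -12053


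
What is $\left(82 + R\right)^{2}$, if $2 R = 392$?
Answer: $77284$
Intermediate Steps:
$R = 196$ ($R = \frac{1}{2} \cdot 392 = 196$)
$\left(82 + R\right)^{2} = \left(82 + 196\right)^{2} = 278^{2} = 77284$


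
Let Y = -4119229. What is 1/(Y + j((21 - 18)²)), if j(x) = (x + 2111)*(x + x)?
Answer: -1/4081069 ≈ -2.4503e-7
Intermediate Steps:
j(x) = 2*x*(2111 + x) (j(x) = (2111 + x)*(2*x) = 2*x*(2111 + x))
1/(Y + j((21 - 18)²)) = 1/(-4119229 + 2*(21 - 18)²*(2111 + (21 - 18)²)) = 1/(-4119229 + 2*3²*(2111 + 3²)) = 1/(-4119229 + 2*9*(2111 + 9)) = 1/(-4119229 + 2*9*2120) = 1/(-4119229 + 38160) = 1/(-4081069) = -1/4081069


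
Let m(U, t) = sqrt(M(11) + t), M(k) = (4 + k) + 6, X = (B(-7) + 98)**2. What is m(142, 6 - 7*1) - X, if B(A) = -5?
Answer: -8649 + 2*sqrt(5) ≈ -8644.5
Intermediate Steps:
X = 8649 (X = (-5 + 98)**2 = 93**2 = 8649)
M(k) = 10 + k
m(U, t) = sqrt(21 + t) (m(U, t) = sqrt((10 + 11) + t) = sqrt(21 + t))
m(142, 6 - 7*1) - X = sqrt(21 + (6 - 7*1)) - 1*8649 = sqrt(21 + (6 - 7)) - 8649 = sqrt(21 - 1) - 8649 = sqrt(20) - 8649 = 2*sqrt(5) - 8649 = -8649 + 2*sqrt(5)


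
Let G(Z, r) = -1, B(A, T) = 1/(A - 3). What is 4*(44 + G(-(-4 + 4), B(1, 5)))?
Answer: 172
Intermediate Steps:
B(A, T) = 1/(-3 + A)
4*(44 + G(-(-4 + 4), B(1, 5))) = 4*(44 - 1) = 4*43 = 172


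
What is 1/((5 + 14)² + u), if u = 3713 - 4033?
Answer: 1/41 ≈ 0.024390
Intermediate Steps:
u = -320
1/((5 + 14)² + u) = 1/((5 + 14)² - 320) = 1/(19² - 320) = 1/(361 - 320) = 1/41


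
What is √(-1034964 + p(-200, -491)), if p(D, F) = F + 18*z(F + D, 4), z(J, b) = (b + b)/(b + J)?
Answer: I*√54300306647/229 ≈ 1017.6*I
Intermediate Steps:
z(J, b) = 2*b/(J + b) (z(J, b) = (2*b)/(J + b) = 2*b/(J + b))
p(D, F) = F + 144/(4 + D + F) (p(D, F) = F + 18*(2*4/((F + D) + 4)) = F + 18*(2*4/((D + F) + 4)) = F + 18*(2*4/(4 + D + F)) = F + 18*(8/(4 + D + F)) = F + 144/(4 + D + F))
√(-1034964 + p(-200, -491)) = √(-1034964 + (-491 + 144/(4 - 200 - 491))) = √(-1034964 + (-491 + 144/(-687))) = √(-1034964 + (-491 + 144*(-1/687))) = √(-1034964 + (-491 - 48/229)) = √(-1034964 - 112487/229) = √(-237119243/229) = I*√54300306647/229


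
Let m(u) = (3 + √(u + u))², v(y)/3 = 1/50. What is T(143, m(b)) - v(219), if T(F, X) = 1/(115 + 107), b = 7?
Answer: -154/2775 ≈ -0.055496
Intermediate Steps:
v(y) = 3/50
m(u) = (3 + √2*√u)² (m(u) = (3 + √(2*u))² = (3 + √2*√u)²)
T(F, X) = 1/222
T(143, m(b)) - v(219) = 1/222 - 1*3/50 = 1/222 - 3/50 = -154/2775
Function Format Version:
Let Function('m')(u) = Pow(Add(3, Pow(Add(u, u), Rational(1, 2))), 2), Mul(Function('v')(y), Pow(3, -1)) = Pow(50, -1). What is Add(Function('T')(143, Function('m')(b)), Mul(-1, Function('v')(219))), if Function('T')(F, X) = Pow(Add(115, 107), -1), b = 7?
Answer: Rational(-154, 2775) ≈ -0.055496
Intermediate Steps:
Function('v')(y) = Rational(3, 50) (Function('v')(y) = Mul(3, Pow(50, -1)) = Mul(3, Rational(1, 50)) = Rational(3, 50))
Function('m')(u) = Pow(Add(3, Mul(Pow(2, Rational(1, 2)), Pow(u, Rational(1, 2)))), 2) (Function('m')(u) = Pow(Add(3, Pow(Mul(2, u), Rational(1, 2))), 2) = Pow(Add(3, Mul(Pow(2, Rational(1, 2)), Pow(u, Rational(1, 2)))), 2))
Function('T')(F, X) = Rational(1, 222) (Function('T')(F, X) = Pow(222, -1) = Rational(1, 222))
Add(Function('T')(143, Function('m')(b)), Mul(-1, Function('v')(219))) = Add(Rational(1, 222), Mul(-1, Rational(3, 50))) = Add(Rational(1, 222), Rational(-3, 50)) = Rational(-154, 2775)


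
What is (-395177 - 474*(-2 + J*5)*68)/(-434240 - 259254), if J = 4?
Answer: 975353/693494 ≈ 1.4064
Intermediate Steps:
(-395177 - 474*(-2 + J*5)*68)/(-434240 - 259254) = (-395177 - 474*(-2 + 4*5)*68)/(-434240 - 259254) = (-395177 - 474*(-2 + 20)*68)/(-693494) = (-395177 - 474*18*68)*(-1/693494) = (-395177 - 79*108*68)*(-1/693494) = (-395177 - 8532*68)*(-1/693494) = (-395177 - 580176)*(-1/693494) = -975353*(-1/693494) = 975353/693494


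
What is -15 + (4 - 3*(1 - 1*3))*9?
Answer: 75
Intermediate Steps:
-15 + (4 - 3*(1 - 1*3))*9 = -15 + (4 - 3*(1 - 3))*9 = -15 + (4 - 3*(-2))*9 = -15 + (4 + 6)*9 = -15 + 10*9 = -15 + 90 = 75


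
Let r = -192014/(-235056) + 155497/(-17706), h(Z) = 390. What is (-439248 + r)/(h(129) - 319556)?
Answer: 152345006382323/110694788803248 ≈ 1.3763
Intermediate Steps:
r = -2762558579/346825128 (r = -192014*(-1/235056) + 155497*(-1/17706) = 96007/117528 - 155497/17706 = -2762558579/346825128 ≈ -7.9653)
(-439248 + r)/(h(129) - 319556) = (-439248 - 2762558579/346825128)/(390 - 319556) = -152345006382323/346825128/(-319166) = -152345006382323/346825128*(-1/319166) = 152345006382323/110694788803248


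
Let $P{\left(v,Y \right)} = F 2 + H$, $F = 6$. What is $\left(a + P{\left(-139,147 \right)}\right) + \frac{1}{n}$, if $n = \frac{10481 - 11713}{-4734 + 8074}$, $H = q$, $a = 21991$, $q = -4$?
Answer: $\frac{6774857}{308} \approx 21996.0$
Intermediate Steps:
$H = -4$
$P{\left(v,Y \right)} = 8$ ($P{\left(v,Y \right)} = 6 \cdot 2 - 4 = 12 - 4 = 8$)
$n = - \frac{308}{835}$ ($n = - \frac{1232}{3340} = \left(-1232\right) \frac{1}{3340} = - \frac{308}{835} \approx -0.36886$)
$\left(a + P{\left(-139,147 \right)}\right) + \frac{1}{n} = \left(21991 + 8\right) + \frac{1}{- \frac{308}{835}} = 21999 - \frac{835}{308} = \frac{6774857}{308}$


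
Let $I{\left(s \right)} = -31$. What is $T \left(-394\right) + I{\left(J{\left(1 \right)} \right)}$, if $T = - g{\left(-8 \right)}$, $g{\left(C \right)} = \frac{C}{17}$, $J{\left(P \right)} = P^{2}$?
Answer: $- \frac{3679}{17} \approx -216.41$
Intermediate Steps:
$g{\left(C \right)} = \frac{C}{17}$ ($g{\left(C \right)} = C \frac{1}{17} = \frac{C}{17}$)
$T = \frac{8}{17}$ ($T = - \frac{-8}{17} = \left(-1\right) \left(- \frac{8}{17}\right) = \frac{8}{17} \approx 0.47059$)
$T \left(-394\right) + I{\left(J{\left(1 \right)} \right)} = \frac{8}{17} \left(-394\right) - 31 = - \frac{3152}{17} - 31 = - \frac{3679}{17}$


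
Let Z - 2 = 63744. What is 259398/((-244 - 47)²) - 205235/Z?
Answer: -93768903/599786114 ≈ -0.15634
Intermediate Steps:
Z = 63746 (Z = 2 + 63744 = 63746)
259398/((-244 - 47)²) - 205235/Z = 259398/((-244 - 47)²) - 205235/63746 = 259398/((-291)²) - 205235*1/63746 = 259398/84681 - 205235/63746 = 259398*(1/84681) - 205235/63746 = 28822/9409 - 205235/63746 = -93768903/599786114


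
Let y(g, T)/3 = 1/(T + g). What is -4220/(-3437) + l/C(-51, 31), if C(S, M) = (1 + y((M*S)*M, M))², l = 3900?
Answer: 32167579944072380/8244491820173 ≈ 3901.7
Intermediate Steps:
y(g, T) = 3/(T + g)
C(S, M) = (1 + 3/(M + S*M²))² (C(S, M) = (1 + 3/(M + (M*S)*M))² = (1 + 3/(M + S*M²))²)
-4220/(-3437) + l/C(-51, 31) = -4220/(-3437) + 3900/((1 + 3/(31 - 51*31²))²) = -4220*(-1/3437) + 3900/((1 + 3/(31 - 51*961))²) = 4220/3437 + 3900/((1 + 3/(31 - 49011))²) = 4220/3437 + 3900/((1 + 3/(-48980))²) = 4220/3437 + 3900/((1 + 3*(-1/48980))²) = 4220/3437 + 3900/((1 - 3/48980)²) = 4220/3437 + 3900/((48977/48980)²) = 4220/3437 + 3900/(2398746529/2399040400) = 4220/3437 + 3900*(2399040400/2398746529) = 4220/3437 + 9356257560000/2398746529 = 32167579944072380/8244491820173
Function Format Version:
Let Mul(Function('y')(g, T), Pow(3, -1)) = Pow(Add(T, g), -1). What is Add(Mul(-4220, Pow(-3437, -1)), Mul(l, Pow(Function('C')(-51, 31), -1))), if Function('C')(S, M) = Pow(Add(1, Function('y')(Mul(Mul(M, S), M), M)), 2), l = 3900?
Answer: Rational(32167579944072380, 8244491820173) ≈ 3901.7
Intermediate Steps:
Function('y')(g, T) = Mul(3, Pow(Add(T, g), -1))
Function('C')(S, M) = Pow(Add(1, Mul(3, Pow(Add(M, Mul(S, Pow(M, 2))), -1))), 2) (Function('C')(S, M) = Pow(Add(1, Mul(3, Pow(Add(M, Mul(Mul(M, S), M)), -1))), 2) = Pow(Add(1, Mul(3, Pow(Add(M, Mul(S, Pow(M, 2))), -1))), 2))
Add(Mul(-4220, Pow(-3437, -1)), Mul(l, Pow(Function('C')(-51, 31), -1))) = Add(Mul(-4220, Pow(-3437, -1)), Mul(3900, Pow(Pow(Add(1, Mul(3, Pow(Add(31, Mul(-51, Pow(31, 2))), -1))), 2), -1))) = Add(Mul(-4220, Rational(-1, 3437)), Mul(3900, Pow(Pow(Add(1, Mul(3, Pow(Add(31, Mul(-51, 961)), -1))), 2), -1))) = Add(Rational(4220, 3437), Mul(3900, Pow(Pow(Add(1, Mul(3, Pow(Add(31, -49011), -1))), 2), -1))) = Add(Rational(4220, 3437), Mul(3900, Pow(Pow(Add(1, Mul(3, Pow(-48980, -1))), 2), -1))) = Add(Rational(4220, 3437), Mul(3900, Pow(Pow(Add(1, Mul(3, Rational(-1, 48980))), 2), -1))) = Add(Rational(4220, 3437), Mul(3900, Pow(Pow(Add(1, Rational(-3, 48980)), 2), -1))) = Add(Rational(4220, 3437), Mul(3900, Pow(Pow(Rational(48977, 48980), 2), -1))) = Add(Rational(4220, 3437), Mul(3900, Pow(Rational(2398746529, 2399040400), -1))) = Add(Rational(4220, 3437), Mul(3900, Rational(2399040400, 2398746529))) = Add(Rational(4220, 3437), Rational(9356257560000, 2398746529)) = Rational(32167579944072380, 8244491820173)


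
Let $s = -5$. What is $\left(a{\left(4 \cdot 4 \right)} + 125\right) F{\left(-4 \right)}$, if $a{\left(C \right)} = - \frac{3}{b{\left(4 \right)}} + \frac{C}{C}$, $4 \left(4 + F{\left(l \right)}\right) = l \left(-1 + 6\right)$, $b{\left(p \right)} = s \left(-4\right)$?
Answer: $- \frac{22653}{20} \approx -1132.7$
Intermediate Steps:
$b{\left(p \right)} = 20$ ($b{\left(p \right)} = \left(-5\right) \left(-4\right) = 20$)
$F{\left(l \right)} = -4 + \frac{5 l}{4}$ ($F{\left(l \right)} = -4 + \frac{l \left(-1 + 6\right)}{4} = -4 + \frac{l 5}{4} = -4 + \frac{5 l}{4}$)
$a{\left(C \right)} = \frac{17}{20}$ ($a{\left(C \right)} = - \frac{3}{20} + \frac{C}{C} = \left(-3\right) \frac{1}{20} + 1 = - \frac{3}{20} + 1 = \frac{17}{20}$)
$\left(a{\left(4 \cdot 4 \right)} + 125\right) F{\left(-4 \right)} = \left(\frac{17}{20} + 125\right) \left(-4 + \frac{5}{4} \left(-4\right)\right) = \frac{2517 \left(-4 - 5\right)}{20} = \frac{2517}{20} \left(-9\right) = - \frac{22653}{20}$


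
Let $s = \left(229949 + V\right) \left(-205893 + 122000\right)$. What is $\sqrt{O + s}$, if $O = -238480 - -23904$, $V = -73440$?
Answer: $i \sqrt{13130224113} \approx 1.1459 \cdot 10^{5} i$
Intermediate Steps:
$O = -214576$ ($O = -238480 + 23904 = -214576$)
$s = -13130009537$ ($s = \left(229949 - 73440\right) \left(-205893 + 122000\right) = 156509 \left(-83893\right) = -13130009537$)
$\sqrt{O + s} = \sqrt{-214576 - 13130009537} = \sqrt{-13130224113} = i \sqrt{13130224113}$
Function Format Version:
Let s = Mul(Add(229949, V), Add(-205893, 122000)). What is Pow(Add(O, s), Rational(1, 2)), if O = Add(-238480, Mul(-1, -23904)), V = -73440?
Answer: Mul(I, Pow(13130224113, Rational(1, 2))) ≈ Mul(1.1459e+5, I)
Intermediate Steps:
O = -214576 (O = Add(-238480, 23904) = -214576)
s = -13130009537 (s = Mul(Add(229949, -73440), Add(-205893, 122000)) = Mul(156509, -83893) = -13130009537)
Pow(Add(O, s), Rational(1, 2)) = Pow(Add(-214576, -13130009537), Rational(1, 2)) = Pow(-13130224113, Rational(1, 2)) = Mul(I, Pow(13130224113, Rational(1, 2)))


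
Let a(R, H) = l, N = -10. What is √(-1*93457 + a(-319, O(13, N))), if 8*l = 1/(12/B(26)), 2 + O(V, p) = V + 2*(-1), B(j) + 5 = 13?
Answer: I*√3364449/6 ≈ 305.71*I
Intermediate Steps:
B(j) = 8 (B(j) = -5 + 13 = 8)
O(V, p) = -4 + V (O(V, p) = -2 + (V + 2*(-1)) = -2 + (V - 2) = -2 + (-2 + V) = -4 + V)
l = 1/12 (l = 1/(8*((12/8))) = 1/(8*((12*(⅛)))) = 1/(8*(3/2)) = (⅛)*(⅔) = 1/12 ≈ 0.083333)
a(R, H) = 1/12
√(-1*93457 + a(-319, O(13, N))) = √(-1*93457 + 1/12) = √(-93457 + 1/12) = √(-1121483/12) = I*√3364449/6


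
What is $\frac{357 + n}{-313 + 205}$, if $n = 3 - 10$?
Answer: $- \frac{175}{54} \approx -3.2407$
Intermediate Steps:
$n = -7$ ($n = 3 - 10 = -7$)
$\frac{357 + n}{-313 + 205} = \frac{357 - 7}{-313 + 205} = \frac{350}{-108} = 350 \left(- \frac{1}{108}\right) = - \frac{175}{54}$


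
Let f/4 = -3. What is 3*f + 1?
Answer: -35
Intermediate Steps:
f = -12 (f = 4*(-3) = -12)
3*f + 1 = 3*(-12) + 1 = -36 + 1 = -35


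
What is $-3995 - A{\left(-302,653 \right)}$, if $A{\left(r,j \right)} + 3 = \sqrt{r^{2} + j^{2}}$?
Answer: $-3992 - \sqrt{517613} \approx -4711.5$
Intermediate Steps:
$A{\left(r,j \right)} = -3 + \sqrt{j^{2} + r^{2}}$ ($A{\left(r,j \right)} = -3 + \sqrt{r^{2} + j^{2}} = -3 + \sqrt{j^{2} + r^{2}}$)
$-3995 - A{\left(-302,653 \right)} = -3995 - \left(-3 + \sqrt{653^{2} + \left(-302\right)^{2}}\right) = -3995 - \left(-3 + \sqrt{426409 + 91204}\right) = -3995 - \left(-3 + \sqrt{517613}\right) = -3995 + \left(3 - \sqrt{517613}\right) = -3992 - \sqrt{517613}$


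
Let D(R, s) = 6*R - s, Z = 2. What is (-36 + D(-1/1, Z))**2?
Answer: 1936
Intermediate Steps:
D(R, s) = -s + 6*R
(-36 + D(-1/1, Z))**2 = (-36 + (-1*2 + 6*(-1/1)))**2 = (-36 + (-2 + 6*(-1*1)))**2 = (-36 + (-2 + 6*(-1)))**2 = (-36 + (-2 - 6))**2 = (-36 - 8)**2 = (-44)**2 = 1936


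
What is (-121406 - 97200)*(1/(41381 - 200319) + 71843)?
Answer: -1248085348465099/79469 ≈ -1.5705e+10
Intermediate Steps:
(-121406 - 97200)*(1/(41381 - 200319) + 71843) = -218606*(1/(-158938) + 71843) = -218606*(-1/158938 + 71843) = -218606*11418582733/158938 = -1248085348465099/79469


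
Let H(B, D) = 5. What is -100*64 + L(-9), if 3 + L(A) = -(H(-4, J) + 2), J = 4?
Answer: -6410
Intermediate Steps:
L(A) = -10 (L(A) = -3 - (5 + 2) = -3 - 1*7 = -3 - 7 = -10)
-100*64 + L(-9) = -100*64 - 10 = -6400 - 10 = -6410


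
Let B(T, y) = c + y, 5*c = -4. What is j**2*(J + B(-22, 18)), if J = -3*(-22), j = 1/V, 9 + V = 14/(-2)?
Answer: 13/40 ≈ 0.32500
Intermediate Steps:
c = -4/5 (c = (1/5)*(-4) = -4/5 ≈ -0.80000)
V = -16 (V = -9 + 14/(-2) = -9 + 14*(-1/2) = -9 - 7 = -16)
j = -1/16 (j = 1/(-16) = -1/16 ≈ -0.062500)
B(T, y) = -4/5 + y
J = 66
j**2*(J + B(-22, 18)) = (-1/16)**2*(66 + (-4/5 + 18)) = (66 + 86/5)/256 = (1/256)*(416/5) = 13/40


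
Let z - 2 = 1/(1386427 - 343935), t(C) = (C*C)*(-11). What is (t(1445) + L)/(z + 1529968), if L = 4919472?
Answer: -18815732737076/1594981485241 ≈ -11.797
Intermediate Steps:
t(C) = -11*C² (t(C) = C²*(-11) = -11*C²)
z = 2084985/1042492 (z = 2 + 1/(1386427 - 343935) = 2 + 1/1042492 = 2084985/1042492 ≈ 2.0000)
(t(1445) + L)/(z + 1529968) = (-11*1445² + 4919472)/(2084985/1042492 + 1529968) = (-11*2088025 + 4919472)/(1594981485241/1042492) = (-22968275 + 4919472)*(1042492/1594981485241) = -18048803*1042492/1594981485241 = -18815732737076/1594981485241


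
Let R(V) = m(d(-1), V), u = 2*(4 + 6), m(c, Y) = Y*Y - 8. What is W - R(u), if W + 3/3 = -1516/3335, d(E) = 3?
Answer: -1312171/3335 ≈ -393.45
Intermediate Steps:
m(c, Y) = -8 + Y² (m(c, Y) = Y² - 8 = -8 + Y²)
u = 20 (u = 2*10 = 20)
R(V) = -8 + V²
W = -4851/3335 (W = -1 - 1516/3335 = -4851/3335 ≈ -1.4546)
W - R(u) = -4851/3335 - (-8 + 20²) = -4851/3335 - (-8 + 400) = -4851/3335 - 1*392 = -4851/3335 - 392 = -1312171/3335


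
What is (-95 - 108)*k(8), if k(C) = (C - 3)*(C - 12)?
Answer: 4060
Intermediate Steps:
k(C) = (-12 + C)*(-3 + C) (k(C) = (-3 + C)*(-12 + C) = (-12 + C)*(-3 + C))
(-95 - 108)*k(8) = (-95 - 108)*(36 + 8² - 15*8) = -203*(36 + 64 - 120) = -203*(-20) = 4060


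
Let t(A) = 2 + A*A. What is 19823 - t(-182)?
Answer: -13303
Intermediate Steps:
t(A) = 2 + A²
19823 - t(-182) = 19823 - (2 + (-182)²) = 19823 - (2 + 33124) = 19823 - 1*33126 = 19823 - 33126 = -13303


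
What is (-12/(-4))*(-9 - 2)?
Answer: -33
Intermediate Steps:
(-12/(-4))*(-9 - 2) = -12*(-¼)*(-11) = 3*(-11) = -33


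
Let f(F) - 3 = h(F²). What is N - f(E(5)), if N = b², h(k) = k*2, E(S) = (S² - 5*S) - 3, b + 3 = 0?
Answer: -12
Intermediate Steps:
b = -3 (b = -3 + 0 = -3)
E(S) = -3 + S² - 5*S
h(k) = 2*k
f(F) = 3 + 2*F²
N = 9 (N = (-3)² = 9)
N - f(E(5)) = 9 - (3 + 2*(-3 + 5² - 5*5)²) = 9 - (3 + 2*(-3 + 25 - 25)²) = 9 - (3 + 2*(-3)²) = 9 - (3 + 2*9) = 9 - (3 + 18) = 9 - 1*21 = 9 - 21 = -12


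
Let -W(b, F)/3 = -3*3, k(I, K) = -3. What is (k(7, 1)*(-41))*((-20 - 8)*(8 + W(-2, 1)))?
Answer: -120540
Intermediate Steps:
W(b, F) = 27 (W(b, F) = -(-9)*3 = -3*(-9) = 27)
(k(7, 1)*(-41))*((-20 - 8)*(8 + W(-2, 1))) = (-3*(-41))*((-20 - 8)*(8 + 27)) = 123*(-28*35) = 123*(-980) = -120540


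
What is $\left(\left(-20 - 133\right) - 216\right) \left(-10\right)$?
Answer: $3690$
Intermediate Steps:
$\left(\left(-20 - 133\right) - 216\right) \left(-10\right) = \left(-153 - 216\right) \left(-10\right) = \left(-369\right) \left(-10\right) = 3690$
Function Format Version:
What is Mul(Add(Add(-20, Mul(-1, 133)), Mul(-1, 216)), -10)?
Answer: 3690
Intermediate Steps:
Mul(Add(Add(-20, Mul(-1, 133)), Mul(-1, 216)), -10) = Mul(Add(Add(-20, -133), -216), -10) = Mul(Add(-153, -216), -10) = Mul(-369, -10) = 3690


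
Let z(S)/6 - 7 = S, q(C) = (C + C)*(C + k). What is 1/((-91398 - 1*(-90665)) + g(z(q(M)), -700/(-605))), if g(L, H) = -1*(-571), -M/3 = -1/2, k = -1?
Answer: -1/162 ≈ -0.0061728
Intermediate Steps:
M = 3/2 (M = -(-3)/2 = -3*(-½) = 3/2 ≈ 1.5000)
q(C) = 2*C*(-1 + C) (q(C) = (C + C)*(C - 1) = (2*C)*(-1 + C) = 2*C*(-1 + C))
z(S) = 42 + 6*S
g(L, H) = 571
1/((-91398 - 1*(-90665)) + g(z(q(M)), -700/(-605))) = 1/((-91398 - 1*(-90665)) + 571) = 1/((-91398 + 90665) + 571) = 1/(-733 + 571) = 1/(-162) = -1/162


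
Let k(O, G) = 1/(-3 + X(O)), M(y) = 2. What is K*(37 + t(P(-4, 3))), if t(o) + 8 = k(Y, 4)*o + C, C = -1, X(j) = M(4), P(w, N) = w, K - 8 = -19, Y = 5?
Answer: -352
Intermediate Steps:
K = -11 (K = 8 - 19 = -11)
X(j) = 2
k(O, G) = -1 (k(O, G) = 1/(-3 + 2) = 1/(-1) = -1)
t(o) = -9 - o (t(o) = -8 + (-o - 1) = -8 + (-1 - o) = -9 - o)
K*(37 + t(P(-4, 3))) = -11*(37 + (-9 - 1*(-4))) = -11*(37 + (-9 + 4)) = -11*(37 - 5) = -11*32 = -352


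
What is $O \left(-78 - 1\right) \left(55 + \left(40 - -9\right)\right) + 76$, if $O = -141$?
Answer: $1158532$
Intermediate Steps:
$O \left(-78 - 1\right) \left(55 + \left(40 - -9\right)\right) + 76 = - 141 \left(-78 - 1\right) \left(55 + \left(40 - -9\right)\right) + 76 = - 141 \left(- 79 \left(55 + \left(40 + 9\right)\right)\right) + 76 = - 141 \left(- 79 \left(55 + 49\right)\right) + 76 = - 141 \left(\left(-79\right) 104\right) + 76 = \left(-141\right) \left(-8216\right) + 76 = 1158456 + 76 = 1158532$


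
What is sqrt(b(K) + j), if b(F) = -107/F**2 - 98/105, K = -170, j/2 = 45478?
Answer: sqrt(23657411877)/510 ≈ 301.59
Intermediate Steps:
j = 90956 (j = 2*45478 = 90956)
b(F) = -14/15 - 107/F**2 (b(F) = -107/F**2 - 98*1/105 = -107/F**2 - 14/15 = -14/15 - 107/F**2)
sqrt(b(K) + j) = sqrt((-14/15 - 107/(-170)**2) + 90956) = sqrt((-14/15 - 107*1/28900) + 90956) = sqrt((-14/15 - 107/28900) + 90956) = sqrt(-81241/86700 + 90956) = sqrt(7885803959/86700) = sqrt(23657411877)/510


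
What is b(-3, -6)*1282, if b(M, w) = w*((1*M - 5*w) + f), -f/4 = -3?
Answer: -299988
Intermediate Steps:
f = 12 (f = -4*(-3) = 12)
b(M, w) = w*(12 + M - 5*w) (b(M, w) = w*((1*M - 5*w) + 12) = w*((M - 5*w) + 12) = w*(12 + M - 5*w))
b(-3, -6)*1282 = -6*(12 - 3 - 5*(-6))*1282 = -6*(12 - 3 + 30)*1282 = -6*39*1282 = -234*1282 = -299988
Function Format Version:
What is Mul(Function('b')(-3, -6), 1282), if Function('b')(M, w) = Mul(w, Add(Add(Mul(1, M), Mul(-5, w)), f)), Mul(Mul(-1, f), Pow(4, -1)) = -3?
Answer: -299988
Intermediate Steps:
f = 12 (f = Mul(-4, -3) = 12)
Function('b')(M, w) = Mul(w, Add(12, M, Mul(-5, w))) (Function('b')(M, w) = Mul(w, Add(Add(Mul(1, M), Mul(-5, w)), 12)) = Mul(w, Add(Add(M, Mul(-5, w)), 12)) = Mul(w, Add(12, M, Mul(-5, w))))
Mul(Function('b')(-3, -6), 1282) = Mul(Mul(-6, Add(12, -3, Mul(-5, -6))), 1282) = Mul(Mul(-6, Add(12, -3, 30)), 1282) = Mul(Mul(-6, 39), 1282) = Mul(-234, 1282) = -299988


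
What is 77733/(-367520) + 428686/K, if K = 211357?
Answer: 141121265039/77677924640 ≈ 1.8167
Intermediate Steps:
77733/(-367520) + 428686/K = 77733/(-367520) + 428686/211357 = 77733*(-1/367520) + 428686*(1/211357) = -77733/367520 + 428686/211357 = 141121265039/77677924640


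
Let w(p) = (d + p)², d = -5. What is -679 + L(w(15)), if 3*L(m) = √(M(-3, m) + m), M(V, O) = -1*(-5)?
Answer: -679 + √105/3 ≈ -675.58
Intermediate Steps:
M(V, O) = 5
w(p) = (-5 + p)²
L(m) = √(5 + m)/3
-679 + L(w(15)) = -679 + √(5 + (-5 + 15)²)/3 = -679 + √(5 + 10²)/3 = -679 + √(5 + 100)/3 = -679 + √105/3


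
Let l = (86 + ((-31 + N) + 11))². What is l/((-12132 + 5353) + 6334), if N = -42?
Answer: -576/445 ≈ -1.2944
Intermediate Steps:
l = 576 (l = (86 + ((-31 - 42) + 11))² = (86 + (-73 + 11))² = (86 - 62)² = 24² = 576)
l/((-12132 + 5353) + 6334) = 576/((-12132 + 5353) + 6334) = 576/(-6779 + 6334) = 576/(-445) = 576*(-1/445) = -576/445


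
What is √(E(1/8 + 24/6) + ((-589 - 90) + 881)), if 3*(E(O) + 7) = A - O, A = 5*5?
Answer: √29082/12 ≈ 14.211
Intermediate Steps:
A = 25
E(O) = 4/3 - O/3 (E(O) = -7 + (25 - O)/3 = -7 + (25/3 - O/3) = 4/3 - O/3)
√(E(1/8 + 24/6) + ((-589 - 90) + 881)) = √((4/3 - (1/8 + 24/6)/3) + ((-589 - 90) + 881)) = √((4/3 - (1*(⅛) + 24*(⅙))/3) + (-679 + 881)) = √((4/3 - (⅛ + 4)/3) + 202) = √((4/3 - ⅓*33/8) + 202) = √((4/3 - 11/8) + 202) = √(-1/24 + 202) = √(4847/24) = √29082/12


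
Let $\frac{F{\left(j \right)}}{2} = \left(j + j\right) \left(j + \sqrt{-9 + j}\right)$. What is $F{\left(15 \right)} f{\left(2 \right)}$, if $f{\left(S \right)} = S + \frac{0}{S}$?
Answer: $1800 + 120 \sqrt{6} \approx 2093.9$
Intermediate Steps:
$f{\left(S \right)} = S$ ($f{\left(S \right)} = S + 0 = S$)
$F{\left(j \right)} = 4 j \left(j + \sqrt{-9 + j}\right)$ ($F{\left(j \right)} = 2 \left(j + j\right) \left(j + \sqrt{-9 + j}\right) = 2 \cdot 2 j \left(j + \sqrt{-9 + j}\right) = 4 j \left(j + \sqrt{-9 + j}\right)$)
$F{\left(15 \right)} f{\left(2 \right)} = 4 \cdot 15 \left(15 + \sqrt{-9 + 15}\right) 2 = 4 \cdot 15 \left(15 + \sqrt{6}\right) 2 = \left(900 + 60 \sqrt{6}\right) 2 = 1800 + 120 \sqrt{6}$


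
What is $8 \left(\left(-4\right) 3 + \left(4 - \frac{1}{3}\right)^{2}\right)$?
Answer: $\frac{104}{9} \approx 11.556$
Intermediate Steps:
$8 \left(\left(-4\right) 3 + \left(4 - \frac{1}{3}\right)^{2}\right) = 8 \left(-12 + \left(4 - \frac{1}{3}\right)^{2}\right) = 8 \left(-12 + \left(\frac{11}{3}\right)^{2}\right) = 8 \left(-12 + \frac{121}{9}\right) = 8 \cdot \frac{13}{9} = \frac{104}{9}$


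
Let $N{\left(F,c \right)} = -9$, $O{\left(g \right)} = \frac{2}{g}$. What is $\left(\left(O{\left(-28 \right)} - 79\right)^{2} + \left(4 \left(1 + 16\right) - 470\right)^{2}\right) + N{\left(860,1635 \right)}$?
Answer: $\frac{32898069}{196} \approx 1.6785 \cdot 10^{5}$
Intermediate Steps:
$\left(\left(O{\left(-28 \right)} - 79\right)^{2} + \left(4 \left(1 + 16\right) - 470\right)^{2}\right) + N{\left(860,1635 \right)} = \left(\left(\frac{2}{-28} - 79\right)^{2} + \left(4 \left(1 + 16\right) - 470\right)^{2}\right) - 9 = \left(\left(2 \left(- \frac{1}{28}\right) - 79\right)^{2} + \left(4 \cdot 17 - 470\right)^{2}\right) - 9 = \left(\left(- \frac{1}{14} - 79\right)^{2} + \left(68 - 470\right)^{2}\right) - 9 = \left(\left(- \frac{1107}{14}\right)^{2} + \left(-402\right)^{2}\right) - 9 = \left(\frac{1225449}{196} + 161604\right) - 9 = \frac{32899833}{196} - 9 = \frac{32898069}{196}$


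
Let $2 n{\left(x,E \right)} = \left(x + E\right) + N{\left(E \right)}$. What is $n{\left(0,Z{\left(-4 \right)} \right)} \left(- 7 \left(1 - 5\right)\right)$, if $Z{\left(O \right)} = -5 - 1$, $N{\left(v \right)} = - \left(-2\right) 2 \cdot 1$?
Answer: $-28$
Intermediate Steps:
$N{\left(v \right)} = 4$ ($N{\left(v \right)} = - \left(-4\right) 1 = \left(-1\right) \left(-4\right) = 4$)
$Z{\left(O \right)} = -6$ ($Z{\left(O \right)} = -5 - 1 = -6$)
$n{\left(x,E \right)} = 2 + \frac{E}{2} + \frac{x}{2}$ ($n{\left(x,E \right)} = \frac{\left(x + E\right) + 4}{2} = \frac{\left(E + x\right) + 4}{2} = \frac{4 + E + x}{2} = 2 + \frac{E}{2} + \frac{x}{2}$)
$n{\left(0,Z{\left(-4 \right)} \right)} \left(- 7 \left(1 - 5\right)\right) = \left(2 + \frac{1}{2} \left(-6\right) + \frac{1}{2} \cdot 0\right) \left(- 7 \left(1 - 5\right)\right) = \left(2 - 3 + 0\right) \left(\left(-7\right) \left(-4\right)\right) = \left(-1\right) 28 = -28$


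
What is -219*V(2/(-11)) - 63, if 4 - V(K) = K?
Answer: -10767/11 ≈ -978.82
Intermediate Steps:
V(K) = 4 - K
-219*V(2/(-11)) - 63 = -219*(4 - 2/(-11)) - 63 = -219*(4 - 2*(-1)/11) - 63 = -219*(4 - 1*(-2/11)) - 63 = -219*(4 + 2/11) - 63 = -219*46/11 - 63 = -10074/11 - 63 = -10767/11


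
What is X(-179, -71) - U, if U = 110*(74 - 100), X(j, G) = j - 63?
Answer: 2618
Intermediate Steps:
X(j, G) = -63 + j
U = -2860 (U = 110*(-26) = -2860)
X(-179, -71) - U = (-63 - 179) - 1*(-2860) = -242 + 2860 = 2618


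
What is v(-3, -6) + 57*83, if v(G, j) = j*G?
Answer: 4749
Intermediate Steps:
v(G, j) = G*j
v(-3, -6) + 57*83 = -3*(-6) + 57*83 = 18 + 4731 = 4749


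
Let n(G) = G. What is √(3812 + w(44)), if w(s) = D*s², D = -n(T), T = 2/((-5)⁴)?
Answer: 6*√66073/25 ≈ 61.691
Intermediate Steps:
T = 2/625 ≈ 0.0032000
D = -2/625 (D = -1*2/625 = -2/625 ≈ -0.0032000)
w(s) = -2*s²/625
√(3812 + w(44)) = √(3812 - 2/625*44²) = √(3812 - 2/625*1936) = √(3812 - 3872/625) = √(2378628/625) = 6*√66073/25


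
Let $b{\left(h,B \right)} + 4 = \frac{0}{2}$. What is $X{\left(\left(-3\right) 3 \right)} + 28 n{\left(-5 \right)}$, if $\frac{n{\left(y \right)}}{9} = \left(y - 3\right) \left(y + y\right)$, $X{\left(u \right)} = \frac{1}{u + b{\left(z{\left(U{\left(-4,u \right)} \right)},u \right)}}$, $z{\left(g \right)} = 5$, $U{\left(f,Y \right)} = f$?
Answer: $\frac{262079}{13} \approx 20160.0$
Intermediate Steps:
$b{\left(h,B \right)} = -4$ ($b{\left(h,B \right)} = -4 + \frac{0}{2} = -4 + 0 \cdot \frac{1}{2} = -4 + 0 = -4$)
$X{\left(u \right)} = \frac{1}{-4 + u}$ ($X{\left(u \right)} = \frac{1}{u - 4} = \frac{1}{-4 + u}$)
$n{\left(y \right)} = 18 y \left(-3 + y\right)$ ($n{\left(y \right)} = 9 \left(y - 3\right) \left(y + y\right) = 9 \left(-3 + y\right) 2 y = 9 \cdot 2 y \left(-3 + y\right) = 18 y \left(-3 + y\right)$)
$X{\left(\left(-3\right) 3 \right)} + 28 n{\left(-5 \right)} = \frac{1}{-4 - 9} + 28 \cdot 18 \left(-5\right) \left(-3 - 5\right) = \frac{1}{-4 - 9} + 28 \cdot 18 \left(-5\right) \left(-8\right) = \frac{1}{-13} + 28 \cdot 720 = - \frac{1}{13} + 20160 = \frac{262079}{13}$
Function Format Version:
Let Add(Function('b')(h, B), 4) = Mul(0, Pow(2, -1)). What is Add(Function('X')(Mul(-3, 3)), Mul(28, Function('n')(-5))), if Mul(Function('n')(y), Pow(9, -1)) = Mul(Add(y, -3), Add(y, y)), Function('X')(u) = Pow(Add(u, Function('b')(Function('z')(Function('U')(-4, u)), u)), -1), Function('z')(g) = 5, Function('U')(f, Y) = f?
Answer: Rational(262079, 13) ≈ 20160.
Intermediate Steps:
Function('b')(h, B) = -4 (Function('b')(h, B) = Add(-4, Mul(0, Pow(2, -1))) = Add(-4, Mul(0, Rational(1, 2))) = Add(-4, 0) = -4)
Function('X')(u) = Pow(Add(-4, u), -1) (Function('X')(u) = Pow(Add(u, -4), -1) = Pow(Add(-4, u), -1))
Function('n')(y) = Mul(18, y, Add(-3, y)) (Function('n')(y) = Mul(9, Mul(Add(y, -3), Add(y, y))) = Mul(9, Mul(Add(-3, y), Mul(2, y))) = Mul(9, Mul(2, y, Add(-3, y))) = Mul(18, y, Add(-3, y)))
Add(Function('X')(Mul(-3, 3)), Mul(28, Function('n')(-5))) = Add(Pow(Add(-4, Mul(-3, 3)), -1), Mul(28, Mul(18, -5, Add(-3, -5)))) = Add(Pow(Add(-4, -9), -1), Mul(28, Mul(18, -5, -8))) = Add(Pow(-13, -1), Mul(28, 720)) = Add(Rational(-1, 13), 20160) = Rational(262079, 13)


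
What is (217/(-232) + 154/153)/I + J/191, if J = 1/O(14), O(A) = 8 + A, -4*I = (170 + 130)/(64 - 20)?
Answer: -29034361/699160275 ≈ -0.041527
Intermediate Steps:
I = -75/44 (I = -(170 + 130)/(4*(64 - 20)) = -75/44 ≈ -1.7045)
J = 1/22 (J = 1/(8 + 14) = 1/22 ≈ 0.045455)
(217/(-232) + 154/153)/I + J/191 = (217/(-232) + 154/153)/(-75/44) + (1/22)/191 = (217*(-1/232) + 154*(1/153))*(-44/75) + (1/22)*(1/191) = (-217/232 + 154/153)*(-44/75) + 1/4202 = (2527/35496)*(-44/75) + 1/4202 = -27797/665550 + 1/4202 = -29034361/699160275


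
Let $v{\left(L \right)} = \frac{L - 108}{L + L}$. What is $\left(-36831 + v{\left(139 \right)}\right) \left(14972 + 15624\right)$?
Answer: $- \frac{156636023126}{139} \approx -1.1269 \cdot 10^{9}$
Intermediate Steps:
$v{\left(L \right)} = \frac{-108 + L}{2 L}$
$\left(-36831 + v{\left(139 \right)}\right) \left(14972 + 15624\right) = \left(-36831 + \frac{-108 + 139}{2 \cdot 139}\right) \left(14972 + 15624\right) = \left(-36831 + \frac{1}{2} \cdot \frac{1}{139} \cdot 31\right) 30596 = \left(-36831 + \frac{31}{278}\right) 30596 = \left(- \frac{10238987}{278}\right) 30596 = - \frac{156636023126}{139}$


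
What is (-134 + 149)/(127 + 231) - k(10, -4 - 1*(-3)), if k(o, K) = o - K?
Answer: -3923/358 ≈ -10.958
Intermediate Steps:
(-134 + 149)/(127 + 231) - k(10, -4 - 1*(-3)) = (-134 + 149)/(127 + 231) - (10 - (-4 - 1*(-3))) = 15/358 - (10 - (-4 + 3)) = 15*(1/358) - (10 - 1*(-1)) = 15/358 - (10 + 1) = 15/358 - 1*11 = 15/358 - 11 = -3923/358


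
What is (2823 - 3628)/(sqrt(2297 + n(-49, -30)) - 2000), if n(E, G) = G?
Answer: 1610000/3997733 + 805*sqrt(2267)/3997733 ≈ 0.41232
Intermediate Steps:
(2823 - 3628)/(sqrt(2297 + n(-49, -30)) - 2000) = (2823 - 3628)/(sqrt(2297 - 30) - 2000) = -805/(sqrt(2267) - 2000) = -805/(-2000 + sqrt(2267))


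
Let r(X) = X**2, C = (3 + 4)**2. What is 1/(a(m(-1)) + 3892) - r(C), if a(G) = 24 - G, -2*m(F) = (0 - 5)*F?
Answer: -18816635/7837 ≈ -2401.0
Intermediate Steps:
m(F) = 5*F/2 (m(F) = -(0 - 5)*F/2 = -(-5)*F/2 = 5*F/2)
C = 49 (C = 7**2 = 49)
1/(a(m(-1)) + 3892) - r(C) = 1/((24 - 5*(-1)/2) + 3892) - 1*49**2 = 1/((24 - 1*(-5/2)) + 3892) - 1*2401 = 1/((24 + 5/2) + 3892) - 2401 = 1/(53/2 + 3892) - 2401 = 1/(7837/2) - 2401 = 2/7837 - 2401 = -18816635/7837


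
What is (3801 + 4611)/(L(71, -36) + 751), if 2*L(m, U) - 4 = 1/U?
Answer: 605664/54215 ≈ 11.172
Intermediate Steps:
L(m, U) = 2 + 1/(2*U)
(3801 + 4611)/(L(71, -36) + 751) = (3801 + 4611)/((2 + (1/2)/(-36)) + 751) = 8412/((2 + (1/2)*(-1/36)) + 751) = 8412/((2 - 1/72) + 751) = 8412/(143/72 + 751) = 8412/(54215/72) = 8412*(72/54215) = 605664/54215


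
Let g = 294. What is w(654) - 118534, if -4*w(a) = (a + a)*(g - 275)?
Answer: -124747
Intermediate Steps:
w(a) = -19*a/2 (w(a) = -(a + a)*(294 - 275)/4 = -2*a*19/4 = -19*a/2)
w(654) - 118534 = -19/2*654 - 118534 = -6213 - 118534 = -124747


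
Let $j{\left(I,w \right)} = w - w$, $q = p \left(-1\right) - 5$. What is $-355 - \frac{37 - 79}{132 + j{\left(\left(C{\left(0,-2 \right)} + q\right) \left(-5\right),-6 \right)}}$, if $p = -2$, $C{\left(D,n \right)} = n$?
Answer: $- \frac{7803}{22} \approx -354.68$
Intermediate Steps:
$q = -3$ ($q = \left(-2\right) \left(-1\right) - 5 = 2 - 5 = -3$)
$j{\left(I,w \right)} = 0$
$-355 - \frac{37 - 79}{132 + j{\left(\left(C{\left(0,-2 \right)} + q\right) \left(-5\right),-6 \right)}} = -355 - \frac{37 - 79}{132 + 0} = -355 - - \frac{42}{132} = -355 - \left(-42\right) \frac{1}{132} = -355 - - \frac{7}{22} = -355 + \frac{7}{22} = - \frac{7803}{22}$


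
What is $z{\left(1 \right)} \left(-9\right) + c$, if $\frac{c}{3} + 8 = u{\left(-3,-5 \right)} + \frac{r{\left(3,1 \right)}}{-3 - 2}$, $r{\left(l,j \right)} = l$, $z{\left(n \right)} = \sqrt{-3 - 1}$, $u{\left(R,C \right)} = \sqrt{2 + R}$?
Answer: $- \frac{129}{5} - 15 i \approx -25.8 - 15.0 i$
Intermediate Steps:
$z{\left(n \right)} = 2 i$ ($z{\left(n \right)} = \sqrt{-4} = 2 i$)
$c = - \frac{129}{5} + 3 i$ ($c = -24 + 3 \left(\sqrt{2 - 3} + \frac{3}{-3 - 2}\right) = -24 + 3 \left(\sqrt{-1} + \frac{3}{-5}\right) = -24 + 3 \left(i + 3 \left(- \frac{1}{5}\right)\right) = -24 + 3 \left(i - \frac{3}{5}\right) = -24 + 3 \left(- \frac{3}{5} + i\right) = -24 - \left(\frac{9}{5} - 3 i\right) = - \frac{129}{5} + 3 i \approx -25.8 + 3.0 i$)
$z{\left(1 \right)} \left(-9\right) + c = 2 i \left(-9\right) - \left(\frac{129}{5} - 3 i\right) = - 18 i - \left(\frac{129}{5} - 3 i\right) = - \frac{129}{5} - 15 i$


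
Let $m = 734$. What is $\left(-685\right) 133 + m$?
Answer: $-90371$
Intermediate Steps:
$\left(-685\right) 133 + m = \left(-685\right) 133 + 734 = -91105 + 734 = -90371$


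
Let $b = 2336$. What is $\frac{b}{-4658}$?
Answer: $- \frac{1168}{2329} \approx -0.5015$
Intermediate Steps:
$\frac{b}{-4658} = \frac{2336}{-4658} = 2336 \left(- \frac{1}{4658}\right) = - \frac{1168}{2329}$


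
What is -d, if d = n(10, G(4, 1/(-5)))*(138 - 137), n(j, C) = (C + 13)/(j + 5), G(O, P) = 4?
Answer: -17/15 ≈ -1.1333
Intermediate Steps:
n(j, C) = (13 + C)/(5 + j)
d = 17/15 (d = ((13 + 4)/(5 + 10))*(138 - 137) = (17/15)*1 = 17/15 ≈ 1.1333)
-d = -1*17/15 = -17/15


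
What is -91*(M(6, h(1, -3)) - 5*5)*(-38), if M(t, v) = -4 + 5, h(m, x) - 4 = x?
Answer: -82992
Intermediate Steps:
h(m, x) = 4 + x
M(t, v) = 1
-91*(M(6, h(1, -3)) - 5*5)*(-38) = -91*(1 - 5*5)*(-38) = -91*(1 - 25)*(-38) = -91*(-24)*(-38) = 2184*(-38) = -82992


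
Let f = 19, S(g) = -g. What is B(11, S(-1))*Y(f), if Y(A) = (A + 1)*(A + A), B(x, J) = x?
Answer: 8360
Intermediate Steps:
Y(A) = 2*A*(1 + A) (Y(A) = (1 + A)*(2*A) = 2*A*(1 + A))
B(11, S(-1))*Y(f) = 11*(2*19*(1 + 19)) = 11*(2*19*20) = 11*760 = 8360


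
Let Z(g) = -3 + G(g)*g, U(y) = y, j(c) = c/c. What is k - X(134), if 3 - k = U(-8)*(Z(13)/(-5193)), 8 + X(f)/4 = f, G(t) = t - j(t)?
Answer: -289213/577 ≈ -501.24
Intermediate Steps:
j(c) = 1
G(t) = -1 + t (G(t) = t - 1*1 = t - 1 = -1 + t)
X(f) = -32 + 4*f
Z(g) = -3 + g*(-1 + g) (Z(g) = -3 + (-1 + g)*g = -3 + g*(-1 + g))
k = 1595/577 (k = 3 - (-8)*(-3 + 13*(-1 + 13))/(-5193) = 3 - (-8)*(-3 + 13*12)*(-1/5193) = 3 - (-8)*(-3 + 156)*(-1/5193) = 3 - (-8)*153*(-1/5193) = 3 - (-8)*(-17)/577 = 3 - 1*136/577 = 3 - 136/577 = 1595/577 ≈ 2.7643)
k - X(134) = 1595/577 - (-32 + 4*134) = 1595/577 - (-32 + 536) = 1595/577 - 1*504 = 1595/577 - 504 = -289213/577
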